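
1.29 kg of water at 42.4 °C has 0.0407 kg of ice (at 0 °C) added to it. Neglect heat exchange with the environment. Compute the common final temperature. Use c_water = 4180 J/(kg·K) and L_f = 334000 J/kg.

Let T be the final temperature. ΣQ_i = 0:
latent heat to melt: 0.0407·334000 = 13594
  warm the meltwater: 170.13 T
  water cools: 1.29·4180·(T − 42.4) = 5392.2(T − 42.4)
5562.3 T = 228629 − 13594 = 215035
T ≈ 38.66 °C — above 0 °C, consistent with complete melting.

T_f ≈ 38.7 °C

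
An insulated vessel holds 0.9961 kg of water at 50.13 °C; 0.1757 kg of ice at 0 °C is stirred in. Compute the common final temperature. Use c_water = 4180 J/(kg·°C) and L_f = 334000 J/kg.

T_f ≈ 30.6 °C

Let T be the final temperature. ΣQ_i = 0:
fusion: m_ice L_f = 0.1757·334000 = 58684; warm the meltwater: 734.43 T; water: 4163.7(T − 50.13)
4898.1 T = 208726 − 58684 = 150042
T ≈ 30.63 °C — above 0 °C, consistent with complete melting.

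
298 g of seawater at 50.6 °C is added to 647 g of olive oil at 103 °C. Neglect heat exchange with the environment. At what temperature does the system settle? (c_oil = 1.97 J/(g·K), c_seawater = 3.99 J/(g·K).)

T_f ≈ 77.7 °C

Conservation of energy gives ΣQ = 0:
647*1.97*(T − 103) + 298*3.99*(T − 50.6) = 0
1274.6(T − 103) + 1189(T − 50.6) = 0
(1274.6 + 1189) T = 1274.6*103 + 1189*50.6
T = 191447/2463.6 ≈ 77.71 °C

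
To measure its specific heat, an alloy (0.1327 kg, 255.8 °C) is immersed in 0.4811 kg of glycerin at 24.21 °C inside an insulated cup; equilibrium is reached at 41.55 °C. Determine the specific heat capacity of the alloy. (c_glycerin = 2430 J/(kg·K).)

c ≈ 713 J/(kg·K)

Heat lost by the alloy = heat gained by the glycerin:
0.1327·c·(255.8 − 41.55) = 0.4811·2430·(41.55 − 24.21)
28.43 c = 20272  ⇒  c ≈ 713 J/(kg·K)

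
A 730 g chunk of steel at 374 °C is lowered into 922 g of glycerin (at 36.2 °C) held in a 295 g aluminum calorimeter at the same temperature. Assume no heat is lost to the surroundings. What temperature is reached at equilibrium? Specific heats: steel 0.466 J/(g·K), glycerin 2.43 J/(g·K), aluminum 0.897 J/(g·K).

T_f ≈ 76.6 °C

Let T be the final temperature. ΣQ_i = 0:
730·0.466·(T − 374) + 922·2.43·(T − 36.2) + 295·0.897·(T − 36.2) = 0
340.18(T − 374) + 2240.5(T − 36.2) + 264.62(T − 36.2) = 0
(340.18 + 2240.5 + 264.62) T = 340.18·374 + 2240.5·36.2 + 264.62·36.2
T = 217911/2845.3 ≈ 76.59 °C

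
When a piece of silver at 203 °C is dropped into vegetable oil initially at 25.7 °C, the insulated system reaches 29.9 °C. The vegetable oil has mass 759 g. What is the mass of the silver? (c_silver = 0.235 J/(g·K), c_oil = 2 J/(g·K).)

m ≈ 157 g

Heat lost by the silver = heat gained by the oil:
m×0.235×(203 − 29.9) = 759×2×(29.9 − 25.7)
40.68 m = 6375.6  ⇒  m ≈ 156.7 g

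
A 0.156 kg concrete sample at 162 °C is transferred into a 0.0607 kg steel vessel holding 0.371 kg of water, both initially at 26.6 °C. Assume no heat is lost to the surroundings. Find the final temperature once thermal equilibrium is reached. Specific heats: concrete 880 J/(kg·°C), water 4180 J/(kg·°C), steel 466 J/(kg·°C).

T_f ≈ 37.4 °C

Setting the total heat transfer to zero:
0.156×880×(T − 162) + 0.371×4180×(T − 26.6) + 0.0607×466×(T − 26.6) = 0
137.28(T − 162) + 1550.8(T − 26.6) + 28.29(T − 26.6) = 0
1716.3 T = 64243
T = 64243 / 1716.3 = 37.4 °C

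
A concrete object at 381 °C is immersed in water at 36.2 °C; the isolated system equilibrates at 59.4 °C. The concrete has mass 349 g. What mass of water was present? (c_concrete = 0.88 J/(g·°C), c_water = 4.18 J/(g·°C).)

m ≈ 1020 g

Heat lost by the concrete = heat gained by the water:
349×0.88×(381 − 59.4) = m×4.18×(59.4 − 36.2)
96.98 m = 98770  ⇒  m ≈ 1018 g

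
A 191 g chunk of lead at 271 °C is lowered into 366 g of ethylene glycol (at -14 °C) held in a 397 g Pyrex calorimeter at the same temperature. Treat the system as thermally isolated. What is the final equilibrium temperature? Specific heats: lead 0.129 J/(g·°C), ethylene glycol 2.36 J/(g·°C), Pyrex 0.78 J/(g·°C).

T_f ≈ -8.1 °C

Conservation of energy gives ΣQ = 0:
191×0.129×(T − 271) + 366×2.36×(T − (-14)) + 397×0.78×(T − (-14)) = 0
24.64(T − 271) + 863.76(T − (-14)) + 309.66(T − (-14)) = 0
1198.1 T = -9750.7
T ≈ -8.14 °C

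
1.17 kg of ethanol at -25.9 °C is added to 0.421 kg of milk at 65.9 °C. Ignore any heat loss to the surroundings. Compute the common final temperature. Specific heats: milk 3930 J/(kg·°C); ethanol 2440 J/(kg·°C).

T_f ≈ 7.8 °C

Taking heat into each body as positive, Σ m c ΔT = 0:
0.421×3930×(T − 65.9) + 1.17×2440×(T − (-25.9)) = 0
1654.5(T − 65.9) + 2854.8(T − (-25.9)) = 0
(1654.5 + 2854.8) T = 1654.5×65.9 + 2854.8×(-25.9)
T = 35094/4509.3 ≈ 7.78 °C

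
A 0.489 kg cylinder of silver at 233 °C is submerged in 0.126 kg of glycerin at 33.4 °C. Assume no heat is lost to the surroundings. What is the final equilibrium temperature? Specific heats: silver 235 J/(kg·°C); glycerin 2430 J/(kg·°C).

Taking heat into each body as positive, Σ m c ΔT = 0:
0.489*235*(T − 233) + 0.126*2430*(T − 33.4) = 0
(114.91 + 306.18) T = 114.91*233 + 306.18*33.4
T = 37002 / 421.1 = 87.9 °C

T_f ≈ 87.9 °C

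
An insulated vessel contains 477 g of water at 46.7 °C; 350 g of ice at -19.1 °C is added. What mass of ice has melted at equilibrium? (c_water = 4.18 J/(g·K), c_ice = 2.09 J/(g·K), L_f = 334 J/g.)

Heat available from the water dropping to 0 °C: 477×4.18×46.7 = 93113 J.
Of that, 350×2.09×19.1 = 13972 J goes to bring the ice to 0 °C, leaving 79142 J.
Fully melting the ice requires m_ice L_f = 350×334 = 116900 J.
Since 79142 < 116900 J, not all the ice melts; equilibrium is at 0 °C.
m_melt = 79142 / L_f = 237 g.

m_melted ≈ 237 g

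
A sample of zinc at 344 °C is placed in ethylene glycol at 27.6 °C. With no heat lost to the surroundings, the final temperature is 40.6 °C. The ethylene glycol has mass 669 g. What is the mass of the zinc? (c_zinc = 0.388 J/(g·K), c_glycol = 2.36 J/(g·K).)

m ≈ 174 g

Setting the total heat transfer to zero:
m×0.388×(40.6 − 344) + 669×2.36×(40.6 − 27.6) = 0
-117.72 m = -20525
m = -20525/-117.72 ≈ 174.4 g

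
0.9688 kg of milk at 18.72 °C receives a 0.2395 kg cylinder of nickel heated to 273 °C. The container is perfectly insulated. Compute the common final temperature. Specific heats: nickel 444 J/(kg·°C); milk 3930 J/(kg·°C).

T_f ≈ 25.6 °C

T_f is the heat-capacity-weighted average of the initial temperatures:
T_f = (106.34×273 + 3807.4×18.72) / (106.34 + 3807.4)
    = 100305 / 3913.7 ≈ 25.63 °C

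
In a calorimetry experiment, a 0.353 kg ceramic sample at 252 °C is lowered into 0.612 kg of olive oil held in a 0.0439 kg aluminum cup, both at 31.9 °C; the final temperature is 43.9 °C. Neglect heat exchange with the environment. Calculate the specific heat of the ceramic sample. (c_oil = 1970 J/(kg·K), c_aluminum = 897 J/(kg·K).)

c ≈ 203 J/(kg·K)

Let T be the final temperature. ΣQ_i = 0:
0.353×c×(43.9 − 252) + 0.612×1970×(43.9 − 31.9) + 0.0439×897×(43.9 − 31.9) = 0
-73.46 c = -14940
c = -14940/-73.46 ≈ 203.4 J/(kg·K)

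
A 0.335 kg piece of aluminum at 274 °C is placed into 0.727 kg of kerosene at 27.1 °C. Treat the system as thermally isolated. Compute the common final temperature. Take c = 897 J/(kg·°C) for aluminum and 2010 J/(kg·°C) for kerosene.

T_f ≈ 69.2 °C

Taking heat into each body as positive, Σ m c ΔT = 0:
0.335×897×(T − 274) + 0.727×2010×(T − 27.1) = 0
300.5(T − 274) + 1461.3(T − 27.1) = 0
1761.8 T = 121936
T = 121936/1761.8 ≈ 69.21 °C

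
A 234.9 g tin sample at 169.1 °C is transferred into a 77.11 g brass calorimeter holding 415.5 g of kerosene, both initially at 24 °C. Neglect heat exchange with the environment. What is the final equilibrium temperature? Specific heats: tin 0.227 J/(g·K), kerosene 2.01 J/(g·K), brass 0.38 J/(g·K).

T_f ≈ 32.4 °C

Net heat exchanged in the isolated system is zero:
234.9*0.227*(T − 169.1) + 415.5*2.01*(T − 24) + 77.11*0.38*(T − 24) = 0
53.32(T − 169.1) + 835.15(T − 24) + 29.3(T − 24) = 0
(53.32 + 835.15 + 29.3) T = 53.32*169.1 + 835.15*24 + 29.3*24
T = 29764 / 917.78 = 32.4 °C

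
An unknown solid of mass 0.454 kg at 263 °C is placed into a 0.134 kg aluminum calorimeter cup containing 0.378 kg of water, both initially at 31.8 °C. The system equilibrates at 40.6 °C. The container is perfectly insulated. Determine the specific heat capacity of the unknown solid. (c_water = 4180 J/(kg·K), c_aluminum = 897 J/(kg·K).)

Energy conservation, ΣQ = 0:
0.454·c·(40.6 − 263) + 0.378·4180·(40.6 − 31.8) + 0.134·897·(40.6 − 31.8) = 0
-100.97 c = -14962
c = -14962/-100.97 ≈ 148.2 J/(kg·K)

c ≈ 148 J/(kg·K)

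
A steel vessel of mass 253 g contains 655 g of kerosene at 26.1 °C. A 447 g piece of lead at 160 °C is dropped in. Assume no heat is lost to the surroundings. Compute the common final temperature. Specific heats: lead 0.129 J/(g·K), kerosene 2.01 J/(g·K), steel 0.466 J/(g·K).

Let T be the final temperature. ΣQ_i = 0:
447×0.129×(T − 160) + 655×2.01×(T − 26.1) + 253×0.466×(T − 26.1) = 0
(57.66 + 1316.5 + 117.9) T = 57.66×160 + 1316.5×26.1 + 117.9×26.1
T ≈ 31.27 °C

T_f ≈ 31.3 °C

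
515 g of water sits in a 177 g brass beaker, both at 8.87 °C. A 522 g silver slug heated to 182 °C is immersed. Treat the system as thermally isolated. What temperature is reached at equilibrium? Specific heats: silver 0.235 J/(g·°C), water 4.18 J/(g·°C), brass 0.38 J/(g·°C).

T_f ≈ 17.9 °C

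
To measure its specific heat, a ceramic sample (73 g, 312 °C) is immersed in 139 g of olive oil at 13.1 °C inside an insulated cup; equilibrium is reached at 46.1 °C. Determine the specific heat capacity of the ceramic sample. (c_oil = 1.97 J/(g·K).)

c ≈ 0.466 J/(g·K)

Let T be the final temperature. ΣQ_i = 0:
73×c×(46.1 − 312) + 139×1.97×(46.1 − 13.1) = 0
-19411 c = -9036.4
c = -9036.4/-19411 ≈ 0.4655 J/(g·K)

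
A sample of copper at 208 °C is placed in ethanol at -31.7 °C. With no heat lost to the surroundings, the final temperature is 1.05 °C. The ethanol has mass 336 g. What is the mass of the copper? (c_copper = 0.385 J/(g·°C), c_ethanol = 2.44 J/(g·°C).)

m ≈ 337 g

Let T be the final temperature. ΣQ_i = 0:
m·0.385·(1.05 − 208) + 336·2.44·(1.05 − (-31.7)) = 0
-79.68 m = -26850
m = -26850/-79.68 ≈ 337 g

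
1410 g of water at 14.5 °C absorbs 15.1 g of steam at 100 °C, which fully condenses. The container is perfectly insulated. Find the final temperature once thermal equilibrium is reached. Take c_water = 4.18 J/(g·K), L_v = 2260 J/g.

Heat gained plus heat lost sum to zero:
steam→water at 100 °C releases m L_v = 15.1×2260 = 34126
  condensed water 100 °C→T: 63.12(T − 100)
  water warms: 1410×4.18×(T − 14.5) = 5893.8(T − 14.5)
5956.9 T = 34126 + 6311.8 + 85460 = 125898
T ≈ 21.13 °C, under the boiling point, so the assumption holds.

T_f ≈ 21.1 °C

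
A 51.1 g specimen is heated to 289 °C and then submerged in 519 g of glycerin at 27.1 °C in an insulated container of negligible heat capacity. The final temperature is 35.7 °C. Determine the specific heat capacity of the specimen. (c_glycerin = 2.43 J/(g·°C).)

c ≈ 0.838 J/(g·°C)

Heat lost by the specimen = heat gained by the glycerin:
51.1×c×(289 − 35.7) = 519×2.43×(35.7 − 27.1)
12944 c = 10846  ⇒  c ≈ 0.8379 J/(g·°C)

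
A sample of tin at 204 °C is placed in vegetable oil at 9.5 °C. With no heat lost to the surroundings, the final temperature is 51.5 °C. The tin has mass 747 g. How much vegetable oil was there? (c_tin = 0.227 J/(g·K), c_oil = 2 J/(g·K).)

Heat lost by the tin = heat gained by the oil:
747·0.227·(204 − 51.5) = m·2·(51.5 − 9.5)
84 m = 25859  ⇒  m ≈ 307.8 g

m ≈ 308 g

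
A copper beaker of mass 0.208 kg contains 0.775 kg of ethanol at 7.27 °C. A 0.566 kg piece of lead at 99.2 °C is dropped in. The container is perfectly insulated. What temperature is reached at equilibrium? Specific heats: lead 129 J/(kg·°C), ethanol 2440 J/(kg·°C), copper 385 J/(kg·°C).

Net heat exchanged in the isolated system is zero:
0.566*129*(T − 99.2) + 0.775*2440*(T − 7.27) + 0.208*385*(T − 7.27) = 0
2044.1 T = 21573
T = 21573 / 2044.1 = 10.6 °C

T_f ≈ 10.6 °C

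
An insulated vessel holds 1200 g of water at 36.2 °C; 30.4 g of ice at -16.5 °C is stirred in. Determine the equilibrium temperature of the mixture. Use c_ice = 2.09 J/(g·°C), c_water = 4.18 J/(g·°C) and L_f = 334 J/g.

Sum of m c ΔT and latent-heat terms is zero:
warm ice to 0 °C: 30.4·2.09·(0 − (-16.5)) = 1048.3
  latent heat to melt: 30.4·334 = 10154
  meltwater 0→T: 30.4·4.18·T = 127.07 T
  water: 5016(T − 36.2)
5143.1 T = 181579 − 11202 = 170377
T ≈ 33.13 °C. Since T > 0 °C, the all-ice-melts assumption holds.

T_f ≈ 33.1 °C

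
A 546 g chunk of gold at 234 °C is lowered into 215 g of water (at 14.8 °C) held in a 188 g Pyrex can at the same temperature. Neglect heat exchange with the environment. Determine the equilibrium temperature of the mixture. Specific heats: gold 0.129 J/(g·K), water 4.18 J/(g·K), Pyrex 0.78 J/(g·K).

Setting the total heat transfer to zero:
546·0.129·(T − 234) + 215·4.18·(T − 14.8) + 188·0.78·(T − 14.8) = 0
70.43(T − 234) + 898.7(T − 14.8) + 146.64(T − 14.8) = 0
(70.43 + 898.7 + 146.64) T = 70.43·234 + 898.7·14.8 + 146.64·14.8
T ≈ 28.64 °C

T_f ≈ 28.6 °C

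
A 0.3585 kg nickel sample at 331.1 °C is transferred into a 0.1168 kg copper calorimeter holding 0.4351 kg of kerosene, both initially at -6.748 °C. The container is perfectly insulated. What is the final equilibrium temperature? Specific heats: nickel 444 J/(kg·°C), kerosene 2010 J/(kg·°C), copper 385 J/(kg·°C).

Energy conservation, ΣQ = 0:
0.3585×444×(T − 331.1) + 0.4351×2010×(T − (-6.748)) + 0.1168×385×(T − (-6.748)) = 0
159.17(T − 331.1) + 874.55(T − (-6.748)) + 44.97(T − (-6.748)) = 0
(159.17 + 874.55 + 44.97) T = 159.17×331.1 + 874.55×(-6.748) + 44.97×(-6.748)
T = 46498/1078.7 ≈ 43.11 °C

T_f ≈ 43.1 °C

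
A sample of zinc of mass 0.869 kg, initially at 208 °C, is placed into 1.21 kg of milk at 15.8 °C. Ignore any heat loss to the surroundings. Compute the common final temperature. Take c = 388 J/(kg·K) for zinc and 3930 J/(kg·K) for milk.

Set heat shed by the hot body equal to heat absorbed by the cold body:
0.869·388·(208 − T) = 1.21·3930·(T − 15.8)
337.17(208 − T) = 4755.3(T − 15.8)
5092.5 T = 145266  ⇒  T ≈ 28.53 °C

T_f ≈ 28.5 °C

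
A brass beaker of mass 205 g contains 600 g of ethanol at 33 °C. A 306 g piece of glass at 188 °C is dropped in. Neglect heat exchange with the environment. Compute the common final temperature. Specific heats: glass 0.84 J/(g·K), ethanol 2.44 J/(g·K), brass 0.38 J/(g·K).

Net heat exchanged in the isolated system is zero:
306·0.84·(T − 188) + 600·2.44·(T − 33) + 205·0.38·(T − 33) = 0
257.04(T − 188) + 1464(T − 33) + 77.9(T − 33) = 0
1798.9 T = 99206
T = 99206/1798.9 ≈ 55.15 °C

T_f ≈ 55.1 °C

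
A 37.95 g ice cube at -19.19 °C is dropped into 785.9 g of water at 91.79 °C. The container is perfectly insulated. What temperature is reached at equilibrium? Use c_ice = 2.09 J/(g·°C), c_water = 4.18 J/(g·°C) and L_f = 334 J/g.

Net heat exchanged in the isolated system is zero:
ice -19.19→0 °C: 37.95·2.09·19.19 = 1522.1
  melt ice: 37.95·334 = 12675
  warm the meltwater: 158.63 T
  water: 3285.1(T − 91.79)
3443.7 T = 301536 − 14197 = 287338
T ≈ 83.44 °C. Since T > 0 °C, the all-ice-melts assumption holds.

T_f ≈ 83.4 °C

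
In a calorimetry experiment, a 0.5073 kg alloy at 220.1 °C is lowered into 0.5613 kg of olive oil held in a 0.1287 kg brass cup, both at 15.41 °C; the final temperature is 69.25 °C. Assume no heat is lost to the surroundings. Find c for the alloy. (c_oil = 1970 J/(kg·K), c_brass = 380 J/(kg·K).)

Heat gained plus heat lost sum to zero:
0.5073·c·(69.25 − 220.1) + 0.5613·1970·(69.25 − 15.41) + 0.1287·380·(69.25 − 15.41) = 0
-76.53 c = -62167
c = -62167/-76.53 ≈ 812.4 J/(kg·K)

c ≈ 812 J/(kg·K)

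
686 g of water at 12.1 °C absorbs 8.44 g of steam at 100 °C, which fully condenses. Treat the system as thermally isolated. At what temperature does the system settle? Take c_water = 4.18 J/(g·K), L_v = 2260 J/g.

T_f ≈ 19.7 °C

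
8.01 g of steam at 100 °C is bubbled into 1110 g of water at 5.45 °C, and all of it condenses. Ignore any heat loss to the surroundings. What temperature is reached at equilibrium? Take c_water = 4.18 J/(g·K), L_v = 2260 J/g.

T_f ≈ 10.0 °C

Conservation of energy gives ΣQ = 0:
steam→water at 100 °C releases m L_v = 8.01×2260 = 18103
  condensate cools 100→T: 8.01×4.18×(T − 100) = 33.48(T − 100)
  original water: 4639.8(T − 5.45)
4673.3 T = 18103 + 3348.2 + 25287 = 46738
T ≈ 10.00 °C — below 100 °C, confirming all the steam condensed.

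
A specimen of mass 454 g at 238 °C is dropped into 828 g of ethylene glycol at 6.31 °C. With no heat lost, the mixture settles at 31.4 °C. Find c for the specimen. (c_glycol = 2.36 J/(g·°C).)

c ≈ 0.523 J/(g·°C)

Let T be the final temperature. ΣQ_i = 0:
454×c×(31.4 − 238) + 828×2.36×(31.4 − 6.31) = 0
-93796 c = -49028
c = -49028/-93796 ≈ 0.5227 J/(g·°C)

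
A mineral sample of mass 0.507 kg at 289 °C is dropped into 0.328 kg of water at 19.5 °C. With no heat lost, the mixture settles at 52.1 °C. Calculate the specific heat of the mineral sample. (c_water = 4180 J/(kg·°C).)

c ≈ 372 J/(kg·°C)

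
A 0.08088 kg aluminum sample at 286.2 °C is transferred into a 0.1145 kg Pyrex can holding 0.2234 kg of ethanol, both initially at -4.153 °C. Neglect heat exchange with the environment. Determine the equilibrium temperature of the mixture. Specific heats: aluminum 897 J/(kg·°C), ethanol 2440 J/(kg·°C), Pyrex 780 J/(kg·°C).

T_f ≈ 25.6 °C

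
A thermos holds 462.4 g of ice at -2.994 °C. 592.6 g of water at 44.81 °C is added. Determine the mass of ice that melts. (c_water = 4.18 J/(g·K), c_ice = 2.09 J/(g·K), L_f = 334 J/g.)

m_melted ≈ 324 g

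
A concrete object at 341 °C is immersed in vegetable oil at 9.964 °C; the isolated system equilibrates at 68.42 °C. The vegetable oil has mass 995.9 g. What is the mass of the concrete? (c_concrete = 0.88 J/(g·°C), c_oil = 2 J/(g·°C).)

m ≈ 485 g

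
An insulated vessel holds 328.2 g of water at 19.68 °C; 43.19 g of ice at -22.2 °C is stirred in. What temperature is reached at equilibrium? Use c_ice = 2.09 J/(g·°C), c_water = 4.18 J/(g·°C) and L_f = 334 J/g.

T_f ≈ 6.8 °C

Heat gained plus heat lost sum to zero:
warm ice to 0 °C: 43.19·2.09·(0 − (-22.2)) = 2003.9; latent heat to melt: 43.19·334 = 14425; meltwater 0→T: 43.19·4.18·T = 180.53 T; water: 1371.9(T − 19.68)
1552.4 T = 26999 − 16429 = 10569
T ≈ 6.81 °C. Since T > 0 °C, the all-ice-melts assumption holds.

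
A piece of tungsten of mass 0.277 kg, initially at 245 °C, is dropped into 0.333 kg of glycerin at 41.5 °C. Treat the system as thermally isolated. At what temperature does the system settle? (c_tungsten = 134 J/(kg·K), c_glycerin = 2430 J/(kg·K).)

T_f ≈ 50.4 °C

Energy conservation, ΣQ = 0:
0.277*134*(T − 245) + 0.333*2430*(T − 41.5) = 0
37.12(T − 245) + 809.19(T − 41.5) = 0
(37.12 + 809.19) T = 37.12*245 + 809.19*41.5
T ≈ 50.43 °C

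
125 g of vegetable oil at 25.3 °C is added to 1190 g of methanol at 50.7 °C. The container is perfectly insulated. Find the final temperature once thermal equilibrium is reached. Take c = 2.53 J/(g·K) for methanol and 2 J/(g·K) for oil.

T_f ≈ 48.8 °C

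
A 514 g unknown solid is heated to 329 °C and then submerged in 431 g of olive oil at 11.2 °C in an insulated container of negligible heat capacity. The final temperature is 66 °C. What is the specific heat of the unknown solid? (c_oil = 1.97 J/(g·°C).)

c ≈ 0.344 J/(g·°C)

Heat gained plus heat lost sum to zero:
514·c·(66 − 329) + 431·1.97·(66 − 11.2) = 0
-135182 c = -46529
c = -46529/-135182 ≈ 0.3442 J/(g·°C)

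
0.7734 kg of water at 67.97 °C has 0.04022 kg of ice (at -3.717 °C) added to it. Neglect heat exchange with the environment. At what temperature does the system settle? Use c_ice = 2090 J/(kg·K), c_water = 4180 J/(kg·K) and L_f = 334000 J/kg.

T_f ≈ 60.6 °C

Let T be the final temperature. ΣQ_i = 0:
ice -3.717→0 °C: 0.04022·2090·3.717 = 312.45; latent heat to melt: 0.04022·334000 = 13433; meltwater 0→T: 0.04022·4180·T = 168.12 T; water: 3232.8(T − 67.97)
3400.9 T = 219734 − 13746 = 205988
T ≈ 60.57 °C. Since T > 0 °C, the all-ice-melts assumption holds.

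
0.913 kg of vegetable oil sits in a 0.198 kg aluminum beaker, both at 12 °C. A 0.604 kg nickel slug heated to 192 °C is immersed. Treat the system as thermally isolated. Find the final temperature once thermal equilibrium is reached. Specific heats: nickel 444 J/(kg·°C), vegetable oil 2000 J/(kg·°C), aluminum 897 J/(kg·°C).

Setting the total heat transfer to zero:
0.604·444·(T − 192) + 0.913·2000·(T − 12) + 0.198·897·(T − 12) = 0
(268.18 + 1826 + 177.61) T = 268.18·192 + 1826·12 + 177.61·12
T = 75533 / 2271.8 = 33.2 °C

T_f ≈ 33.2 °C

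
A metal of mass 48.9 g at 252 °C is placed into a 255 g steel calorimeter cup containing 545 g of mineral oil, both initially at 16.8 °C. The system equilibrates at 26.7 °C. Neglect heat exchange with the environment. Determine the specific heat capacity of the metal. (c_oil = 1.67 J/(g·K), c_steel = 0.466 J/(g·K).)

c ≈ 0.925 J/(g·K)

Taking heat into each body as positive, Σ m c ΔT = 0:
48.9×c×(26.7 − 252) + 545×1.67×(26.7 − 16.8) + 255×0.466×(26.7 − 16.8) = 0
-11017 c = -10187
c = -10187/-11017 ≈ 0.9246 J/(g·K)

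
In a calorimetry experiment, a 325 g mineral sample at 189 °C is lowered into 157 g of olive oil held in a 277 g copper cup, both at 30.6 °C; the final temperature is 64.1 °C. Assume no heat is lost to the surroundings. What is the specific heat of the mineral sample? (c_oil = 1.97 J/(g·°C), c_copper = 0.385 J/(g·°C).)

Taking heat into each body as positive, Σ m c ΔT = 0:
325·c·(64.1 − 189) + 157·1.97·(64.1 − 30.6) + 277·0.385·(64.1 − 30.6) = 0
-40592 c = -13934
c = -13934/-40592 ≈ 0.3433 J/(g·°C)

c ≈ 0.343 J/(g·°C)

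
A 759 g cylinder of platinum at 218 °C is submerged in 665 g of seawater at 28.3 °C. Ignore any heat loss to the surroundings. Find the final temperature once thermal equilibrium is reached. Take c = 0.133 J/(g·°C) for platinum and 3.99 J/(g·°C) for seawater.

T_f ≈ 35.3 °C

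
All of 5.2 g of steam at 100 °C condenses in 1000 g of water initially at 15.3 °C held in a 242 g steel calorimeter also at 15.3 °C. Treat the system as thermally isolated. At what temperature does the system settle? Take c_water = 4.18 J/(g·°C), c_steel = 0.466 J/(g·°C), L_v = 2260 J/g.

Conservation of energy gives ΣQ = 0:
condense steam: −5.2·2260 = −11752
  condensate cools 100→T: 5.2·4.18·(T − 100) = 21.74(T − 100)
  water warms: 1000·4.18·(T − 15.3) = 4180(T − 15.3)
  steel cup: 242·0.466·(T − 15.3) = 112.77(T − 15.3)
4314.5 T = 11752 + 2173.6 + 65679 = 79605
T ≈ 18.45 °C — below 100 °C, confirming all the steam condensed.

T_f ≈ 18.5 °C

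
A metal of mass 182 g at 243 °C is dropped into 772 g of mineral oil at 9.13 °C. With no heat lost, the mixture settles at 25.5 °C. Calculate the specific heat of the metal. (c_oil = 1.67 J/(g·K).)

c ≈ 0.533 J/(g·K)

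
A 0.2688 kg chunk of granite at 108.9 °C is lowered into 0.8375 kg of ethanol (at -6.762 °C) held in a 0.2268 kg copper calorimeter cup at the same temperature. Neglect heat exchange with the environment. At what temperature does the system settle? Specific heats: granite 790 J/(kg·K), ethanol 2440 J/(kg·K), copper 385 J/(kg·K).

T_f ≈ 3.7 °C

T_f = Σ m_i c_i T_i / Σ m_i c_i:
T_f = (212.35·108.9 + 2043.5·(-6.762) + 87.32·(-6.762)) / (212.35 + 2043.5 + 87.32)
    = 8716.5 / 2343.2 ≈ 3.72 °C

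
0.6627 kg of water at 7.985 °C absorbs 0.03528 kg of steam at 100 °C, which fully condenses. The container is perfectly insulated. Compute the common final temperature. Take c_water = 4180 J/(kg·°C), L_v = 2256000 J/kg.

Energy balance with sensible and latent terms:
latent heat released on condensation: 0.03528×2256000 = 79592; condensate cools 100→T: 0.03528×4180×(T − 100) = 147.47(T − 100); water warms: 0.6627×4180×(T − 7.985) = 2770.1(T − 7.985)
2917.6 T = 79592 + 14747 + 22119 = 116458
T ≈ 39.92 °C — below 100 °C, confirming all the steam condensed.

T_f ≈ 39.9 °C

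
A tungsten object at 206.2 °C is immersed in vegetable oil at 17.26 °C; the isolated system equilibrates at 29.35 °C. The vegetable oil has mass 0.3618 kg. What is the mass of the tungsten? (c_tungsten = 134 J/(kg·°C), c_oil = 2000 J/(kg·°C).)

m ≈ 0.369 kg

Heat lost by the tungsten = heat gained by the oil:
m×134×(206.2 − 29.35) = 0.3618×2000×(29.35 − 17.26)
23698 m = 8748.3  ⇒  m ≈ 0.3692 kg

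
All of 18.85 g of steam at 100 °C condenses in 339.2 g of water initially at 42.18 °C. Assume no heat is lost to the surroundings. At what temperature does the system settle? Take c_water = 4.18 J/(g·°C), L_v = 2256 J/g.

T_f ≈ 73.6 °C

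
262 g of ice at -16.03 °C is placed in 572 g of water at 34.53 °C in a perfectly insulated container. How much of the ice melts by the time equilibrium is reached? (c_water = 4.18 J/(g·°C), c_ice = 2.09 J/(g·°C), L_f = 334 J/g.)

Cooling the water to 0 °C releases 572×4.18×34.53 = 82560 J.
Of that, 262×2.09×16.03 = 8777.7 J goes to bring the ice to 0 °C, leaving 73782 J.
Fully melting the ice requires m_ice L_f = 262×334 = 87508 J.
Since 73782 < 87508 J, not all the ice melts; equilibrium is at 0 °C.
Mass melted = 73782/334 ≈ 220.9 g.

m_melted ≈ 221 g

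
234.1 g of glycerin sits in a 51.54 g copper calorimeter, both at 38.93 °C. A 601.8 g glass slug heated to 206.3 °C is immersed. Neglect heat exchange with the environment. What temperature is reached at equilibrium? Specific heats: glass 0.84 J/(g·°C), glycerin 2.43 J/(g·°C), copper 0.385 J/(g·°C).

Taking heat into each body as positive, Σ m c ΔT = 0:
601.8·0.84·(T − 206.3) + 234.1·2.43·(T − 38.93) + 51.54·0.385·(T − 38.93) = 0
505.51(T − 206.3) + 568.86(T − 38.93) + 19.84(T − 38.93) = 0
1094.2 T = 127205
T = 127205 / 1094.2 = 116 °C

T_f ≈ 116.3 °C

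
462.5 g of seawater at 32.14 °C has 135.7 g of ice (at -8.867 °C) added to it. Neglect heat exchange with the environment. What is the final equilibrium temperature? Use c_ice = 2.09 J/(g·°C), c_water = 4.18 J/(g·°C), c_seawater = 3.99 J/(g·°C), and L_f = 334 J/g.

Energy balance with sensible and latent terms:
warm ice to 0 °C: 135.7×2.09×(0 − (-8.867)) = 2514.8
  melt ice: 135.7×334 = 45324
  meltwater 0→T: 135.7×4.18×T = 567.23 T
  seawater: 1845.4(T − 32.14)
2412.6 T = 59310 − 47839 = 11472
T ≈ 4.75 °C — above 0 °C, consistent with complete melting.

T_f ≈ 4.8 °C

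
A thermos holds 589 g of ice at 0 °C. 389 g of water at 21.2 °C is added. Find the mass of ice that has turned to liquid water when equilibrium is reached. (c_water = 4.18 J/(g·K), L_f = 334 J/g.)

Cooling the water to 0 °C releases 389·4.18·21.2 = 34472 J.
Fully melting the ice requires m_ice L_f = 589·334 = 196726 J.
Since 34472 < 196726 J, not all the ice melts; equilibrium is at 0 °C.
m_melt = 34472 / L_f = 103.2 g.

m_melted ≈ 103 g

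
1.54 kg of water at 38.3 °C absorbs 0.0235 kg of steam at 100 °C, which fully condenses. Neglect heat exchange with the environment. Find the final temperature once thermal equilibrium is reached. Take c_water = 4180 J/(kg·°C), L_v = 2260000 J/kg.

Net heat exchanged in the isolated system is zero:
condense steam: −0.0235×2260000 = −53110; condensate cools 100→T: 0.0235×4180×(T − 100) = 98.23(T − 100); water warms: 1.54×4180×(T − 38.3) = 6437.2(T − 38.3)
6535.4 T = 53110 + 9823 + 246545 = 309478
T ≈ 47.35 °C (< 100 °C, so full condensation is consistent).

T_f ≈ 47.4 °C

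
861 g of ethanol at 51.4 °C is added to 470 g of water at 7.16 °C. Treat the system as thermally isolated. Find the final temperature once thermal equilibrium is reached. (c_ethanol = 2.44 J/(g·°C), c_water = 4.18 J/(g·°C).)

T_f ≈ 30.0 °C

Heat lost by the ethanol equals heat gained by the water:
861*2.44*(51.4 − T) = 470*4.18*(T − 7.16)
2100.8(51.4 − T) = 1964.6(T − 7.16)
4065.4 T = 122050  ⇒  T ≈ 30.02 °C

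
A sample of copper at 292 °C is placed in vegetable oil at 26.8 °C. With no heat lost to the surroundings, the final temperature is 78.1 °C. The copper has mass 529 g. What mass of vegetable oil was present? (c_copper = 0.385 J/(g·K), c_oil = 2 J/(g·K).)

Let T be the final temperature. ΣQ_i = 0:
529·0.385·(78.1 − 292) + m·2·(78.1 − 26.8) = 0
102.6 m = 43564
m = 43564/102.6 ≈ 424.6 g

m ≈ 425 g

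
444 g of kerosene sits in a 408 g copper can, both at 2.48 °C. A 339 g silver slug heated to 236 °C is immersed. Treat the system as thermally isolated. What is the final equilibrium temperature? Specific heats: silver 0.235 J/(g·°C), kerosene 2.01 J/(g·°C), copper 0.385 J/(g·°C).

Setting the total heat transfer to zero:
339·0.235·(T − 236) + 444·2.01·(T − 2.48) + 408·0.385·(T − 2.48) = 0
(79.66 + 892.44 + 157.08) T = 79.66·236 + 892.44·2.48 + 157.08·2.48
T ≈ 18.96 °C

T_f ≈ 19.0 °C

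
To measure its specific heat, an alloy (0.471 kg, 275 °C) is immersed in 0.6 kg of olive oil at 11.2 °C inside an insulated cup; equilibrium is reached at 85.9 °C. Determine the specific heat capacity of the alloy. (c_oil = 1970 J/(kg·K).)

c ≈ 991 J/(kg·K)

m_s c (T_s − T_f) = m_oil c_oil (T_f − T_0):
0.471·c·(275 − 85.9) = 0.6·1970·(85.9 − 11.2)
89.07 c = 88295  ⇒  c ≈ 991.3 J/(kg·K)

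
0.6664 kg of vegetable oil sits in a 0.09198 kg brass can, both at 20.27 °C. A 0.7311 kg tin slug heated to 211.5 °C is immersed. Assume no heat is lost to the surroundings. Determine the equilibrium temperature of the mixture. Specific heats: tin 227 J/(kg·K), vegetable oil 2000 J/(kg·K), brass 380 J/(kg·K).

Net heat exchanged in the isolated system is zero:
0.7311×227×(T − 211.5) + 0.6664×2000×(T − 20.27) + 0.09198×380×(T − 20.27) = 0
1533.7 T = 62825
T = 62825 / 1533.7 = 41 °C

T_f ≈ 41.0 °C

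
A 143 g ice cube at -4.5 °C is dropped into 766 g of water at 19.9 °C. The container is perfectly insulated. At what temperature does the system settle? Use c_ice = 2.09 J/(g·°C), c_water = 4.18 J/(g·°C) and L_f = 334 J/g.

T_f ≈ 3.8 °C

Let T be the final temperature. ΣQ_i = 0:
ice -4.5→0 °C: 143·2.09·4.5 = 1344.9; fusion: m_ice L_f = 143·334 = 47762; warm the meltwater: 597.74 T; water: 3201.9(T − 19.9)
3799.6 T = 63717 − 49107 = 14610
T ≈ 3.85 °C. Since T > 0 °C, the all-ice-melts assumption holds.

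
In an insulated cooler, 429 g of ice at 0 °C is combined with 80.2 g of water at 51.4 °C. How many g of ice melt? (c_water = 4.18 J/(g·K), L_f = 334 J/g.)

m_melted ≈ 51.6 g

Heat available from the water dropping to 0 °C: 80.2·4.18·51.4 = 17231 J.
Melting all 429 g of ice would need 429·334 = 143286 J.
That's not enough to melt it all — equilibrium is at 0 °C with ice remaining.
m_melted·334 = 17231  ⇒  m_melted ≈ 51.59 g.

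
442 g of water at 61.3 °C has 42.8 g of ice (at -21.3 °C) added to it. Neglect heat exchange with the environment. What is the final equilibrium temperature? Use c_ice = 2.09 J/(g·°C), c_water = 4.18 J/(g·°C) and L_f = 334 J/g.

Energy conservation, ΣQ = 0:
ice -21.3→0 °C: 42.8·2.09·21.3 = 1905.3; fusion: m_ice L_f = 42.8·334 = 14295; meltwater 0→T: 42.8·4.18·T = 178.9 T; water: 1847.6(T − 61.3)
2026.5 T = 113255 − 16201 = 97055
T ≈ 47.89 °C (positive, so assuming full melt was valid).

T_f ≈ 47.9 °C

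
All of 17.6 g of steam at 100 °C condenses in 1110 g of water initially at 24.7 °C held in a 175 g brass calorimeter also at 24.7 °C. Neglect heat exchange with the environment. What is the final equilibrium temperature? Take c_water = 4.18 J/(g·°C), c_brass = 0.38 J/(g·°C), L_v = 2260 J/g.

Heat gained plus heat lost sum to zero:
steam→water at 100 °C releases m L_v = 17.6×2260 = 39776; condensate cools 100→T: 17.6×4.18×(T − 100) = 73.57(T − 100); original water: 4639.8(T − 24.7); cup: 66.5(T − 24.7)
4779.9 T = 39776 + 7356.8 + 116246 = 163378
T ≈ 34.18 °C, under the boiling point, so the assumption holds.

T_f ≈ 34.2 °C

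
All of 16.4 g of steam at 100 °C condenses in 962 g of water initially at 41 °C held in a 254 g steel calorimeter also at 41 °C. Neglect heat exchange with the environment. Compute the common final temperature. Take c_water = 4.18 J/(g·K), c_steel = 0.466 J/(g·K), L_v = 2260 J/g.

T_f ≈ 50.8 °C

Energy conservation, ΣQ = 0:
steam→water at 100 °C releases m L_v = 16.4×2260 = 37064; condensate cools 100→T: 16.4×4.18×(T − 100) = 68.55(T − 100); water warms: 962×4.18×(T − 41) = 4021.2(T − 41); cup: 118.36(T − 41)
4208.1 T = 37064 + 6855.2 + 169720 = 213640
T ≈ 50.77 °C, under the boiling point, so the assumption holds.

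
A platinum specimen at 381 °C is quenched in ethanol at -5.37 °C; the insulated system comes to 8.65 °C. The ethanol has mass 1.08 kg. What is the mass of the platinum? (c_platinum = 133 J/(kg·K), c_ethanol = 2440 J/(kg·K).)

m ≈ 0.746 kg

Taking heat into each body as positive, Σ m c ΔT = 0:
m·133·(8.65 − 381) + 1.08·2440·(8.65 − (-5.37)) = 0
-49523 m = -36946
m = -36946/-49523 ≈ 0.746 kg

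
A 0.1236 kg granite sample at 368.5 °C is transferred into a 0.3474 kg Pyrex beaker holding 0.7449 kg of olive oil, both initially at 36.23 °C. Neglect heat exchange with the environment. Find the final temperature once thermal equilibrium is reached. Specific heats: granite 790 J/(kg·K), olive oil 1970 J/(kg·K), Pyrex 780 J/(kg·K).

T_f = Σ m_i c_i T_i / Σ m_i c_i:
T_f = (97.64*368.5 + 1467.5*36.23 + 270.97*36.23) / (97.64 + 1467.5 + 270.97)
    = 98965 / 1836.1 ≈ 53.90 °C

T_f ≈ 53.9 °C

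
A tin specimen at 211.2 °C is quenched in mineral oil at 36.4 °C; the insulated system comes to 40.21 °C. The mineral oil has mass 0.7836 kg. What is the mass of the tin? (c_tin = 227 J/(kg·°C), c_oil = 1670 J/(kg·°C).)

m ≈ 0.128 kg

Taking heat into each body as positive, Σ m c ΔT = 0:
m·227·(40.21 − 211.2) + 0.7836·1670·(40.21 − 36.4) = 0
-38815 m = -4985.8
m = -4985.8/-38815 ≈ 0.1285 kg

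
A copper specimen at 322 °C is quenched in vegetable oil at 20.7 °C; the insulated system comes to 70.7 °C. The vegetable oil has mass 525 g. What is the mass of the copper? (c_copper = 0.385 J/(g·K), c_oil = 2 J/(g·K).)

Heat lost by the copper = heat gained by the oil:
m·0.385·(322 − 70.7) = 525·2·(70.7 − 20.7)
96.75 m = 52500  ⇒  m ≈ 542.6 g

m ≈ 543 g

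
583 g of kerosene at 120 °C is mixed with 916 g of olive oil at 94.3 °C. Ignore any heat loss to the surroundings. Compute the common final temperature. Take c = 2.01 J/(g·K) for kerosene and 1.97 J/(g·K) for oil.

T_f ≈ 104.4 °C

Heat gained plus heat lost sum to zero:
583*2.01*(T − 120) + 916*1.97*(T − 94.3) = 0
2976.3 T = 310786
T ≈ 104.42 °C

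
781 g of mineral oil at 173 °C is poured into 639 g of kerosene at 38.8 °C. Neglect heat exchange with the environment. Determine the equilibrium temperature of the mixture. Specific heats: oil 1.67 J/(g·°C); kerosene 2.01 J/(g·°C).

T_f ≈ 106.4 °C

T_f is the heat-capacity-weighted average of the initial temperatures:
T_f = (1304.3×173 + 1284.4×38.8) / (1304.3 + 1284.4)
    = 275473 / 2588.7 ≈ 106.42 °C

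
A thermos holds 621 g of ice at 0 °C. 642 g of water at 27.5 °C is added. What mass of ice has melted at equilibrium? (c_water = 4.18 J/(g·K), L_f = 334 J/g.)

Water can give up m c ΔT = 642×4.18×27.5 = 73798 J before reaching 0 °C.
To melt every bit of ice: 621×334 = 207414 J.
73798 J < 207414 J, so only part of the ice melts and the system sits at 0 °C.
Mass melted = 73798/334 ≈ 221 g.

m_melted ≈ 221 g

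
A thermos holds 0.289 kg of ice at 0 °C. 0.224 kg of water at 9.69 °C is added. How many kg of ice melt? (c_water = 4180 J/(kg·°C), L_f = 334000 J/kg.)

m_melted ≈ 0.0272 kg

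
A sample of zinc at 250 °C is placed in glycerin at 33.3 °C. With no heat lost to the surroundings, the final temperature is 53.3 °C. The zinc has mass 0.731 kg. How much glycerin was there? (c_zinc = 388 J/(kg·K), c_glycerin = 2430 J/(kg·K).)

Conservation of energy gives ΣQ = 0:
0.731·388·(53.3 − 250) + m·2430·(53.3 − 33.3) = 0
48600 m = 55790
m = 55790/48600 ≈ 1.148 kg

m ≈ 1.15 kg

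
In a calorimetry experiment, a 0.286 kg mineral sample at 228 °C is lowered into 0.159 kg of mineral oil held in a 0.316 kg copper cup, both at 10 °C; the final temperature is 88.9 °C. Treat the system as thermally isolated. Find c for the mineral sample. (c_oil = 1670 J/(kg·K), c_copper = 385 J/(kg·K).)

c ≈ 768 J/(kg·K)

Conservation of energy gives ΣQ = 0:
0.286·c·(88.9 − 228) + 0.159·1670·(88.9 − 10) + 0.316·385·(88.9 − 10) = 0
-39.78 c = -30549
c = -30549/-39.78 ≈ 767.9 J/(kg·K)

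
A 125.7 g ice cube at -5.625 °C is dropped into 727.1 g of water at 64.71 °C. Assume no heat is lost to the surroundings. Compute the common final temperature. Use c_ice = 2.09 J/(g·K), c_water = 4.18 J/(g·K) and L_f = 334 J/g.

Setting the total heat transfer to zero:
warm ice to 0 °C: 125.7×2.09×(0 − (-5.625)) = 1477.8
  fusion: m_ice L_f = 125.7×334 = 41984
  warm the meltwater: 525.43 T
  water cools: 727.1×4.18×(T − 64.71) = 3039.3(T − 64.71)
3564.7 T = 196672 − 43462 = 153210
T ≈ 42.98 °C. Since T > 0 °C, the all-ice-melts assumption holds.

T_f ≈ 43.0 °C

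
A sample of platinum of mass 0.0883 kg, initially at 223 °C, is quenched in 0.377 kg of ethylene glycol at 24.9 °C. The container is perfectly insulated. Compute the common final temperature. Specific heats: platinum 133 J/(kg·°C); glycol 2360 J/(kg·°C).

Heat lost by the platinum equals heat gained by the glycol:
0.0883×133×(223 − T) = 0.377×2360×(T − 24.9)
11.74(223 − T) = 889.72(T − 24.9)
901.46 T = 24773  ⇒  T ≈ 27.48 °C

T_f ≈ 27.5 °C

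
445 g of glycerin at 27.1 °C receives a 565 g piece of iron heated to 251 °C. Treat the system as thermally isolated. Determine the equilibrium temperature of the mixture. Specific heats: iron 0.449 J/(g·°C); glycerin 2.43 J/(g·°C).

T_f ≈ 69.6 °C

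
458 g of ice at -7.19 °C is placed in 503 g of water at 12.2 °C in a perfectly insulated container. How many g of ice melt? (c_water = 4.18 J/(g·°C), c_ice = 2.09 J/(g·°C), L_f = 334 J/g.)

m_melted ≈ 56.2 g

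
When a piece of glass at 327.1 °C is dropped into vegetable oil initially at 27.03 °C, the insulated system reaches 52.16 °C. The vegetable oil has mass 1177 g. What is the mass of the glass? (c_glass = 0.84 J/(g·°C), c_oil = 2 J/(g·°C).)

m ≈ 256 g

Conservation of energy gives ΣQ = 0:
m×0.84×(52.16 − 327.1) + 1177×2×(52.16 − 27.03) = 0
-230.95 m = -59156
m = -59156/-230.95 ≈ 256.1 g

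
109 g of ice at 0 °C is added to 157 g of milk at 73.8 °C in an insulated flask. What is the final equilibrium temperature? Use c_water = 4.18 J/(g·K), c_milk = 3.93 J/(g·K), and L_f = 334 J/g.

T_f ≈ 8.5 °C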